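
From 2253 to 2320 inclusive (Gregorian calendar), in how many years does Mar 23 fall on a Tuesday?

Track Mar 23's weekday year by year (advancing +1, or +2 across a Feb 29):
  2253: Wed  2254: Thu (+1)  2255: Fri (+1)  2256: Sun (+2)  2257: Mon (+1)
  2258: Tue (+1) ✓  2259: Wed (+1)  2260: Fri (+2)  2261: Sat (+1)  2262: Sun (+1)
  2263: Mon (+1)  2264: Wed (+2)  2265: Thu (+1)  2266: Fri (+1)  … (40 more years) …
  2307: Sat (+1)  2308: Mon (+2)  2309: Tue (+1) ✓  2310: Wed (+1)  2311: Thu (+1)
  2312: Sat (+2)  2313: Sun (+1)  2314: Mon (+1)  2315: Tue (+1) ✓  2316: Thu (+2)
  2317: Fri (+1)  2318: Sat (+1)  2319: Sun (+1)  2320: Tue (+2) ✓
Tuesday years: 2258, 2269, 2275, 2280, 2286, 2297, 2309, 2315, 2320 — 9 in total.

9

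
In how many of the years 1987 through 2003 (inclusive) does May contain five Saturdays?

May has 31 days; it has five Saturdays when Saturday falls among the first (month-length − 28) days — i.e. when May 1 is one of Saturday/Friday/Thursday.
May 1 by year: 1987:Fri✓ 1988:Sun 1989:Mon 1990:Tue 1991:Wed 1992:Fri✓ 1993:Sat✓ 1994:Sun 1995:Mon 1996:Wed 1997:Thu✓ 1998:Fri✓ 1999:Sat✓ 2000:Mon 2001:Tue 2002:Wed 2003:Thu✓
Years with five Saturdays: 1987, 1992, 1993, 1997, 1998, 1999, 2003 → 7.

7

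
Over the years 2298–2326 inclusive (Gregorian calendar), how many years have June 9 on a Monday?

4

Track June 9's weekday year by year (advancing +1, or +2 across a Feb 29):
  2298: Thu  2299: Fri (+1)  2300: Sat (+1)  2301: Sun (+1)  2302: Mon (+1) ✓
  2303: Tue (+1)  2304: Thu (+2)  2305: Fri (+1)  2306: Sat (+1)  2307: Sun (+1)
  2308: Tue (+2)  2309: Wed (+1)  2310: Thu (+1)  2311: Fri (+1)  2312: Sun (+2)
  2313: Mon (+1) ✓  2314: Tue (+1)  2315: Wed (+1)  2316: Fri (+2)  2317: Sat (+1)
  2318: Sun (+1)  2319: Mon (+1) ✓  2320: Wed (+2)  2321: Thu (+1)  2322: Fri (+1)
  2323: Sat (+1)  2324: Mon (+2) ✓  2325: Tue (+1)  2326: Wed (+1)
Monday years: 2302, 2313, 2319, 2324 — 4 in total.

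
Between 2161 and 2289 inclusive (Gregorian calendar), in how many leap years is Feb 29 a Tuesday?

Leap years in 2161–2289: 31 of them.
Feb 29 weekday advances by 5 (mod 7) from one leap year to the next four years later (or differs when a century non-leap intervenes).
Leap-day weekdays: 2164:Wed 2168:Mon 2172:Sat 2176:Thu 2180:Tue✓ 2184:Sun 2188:Fri 2192:Wed 2196:Mon 2204:Wed 2208:Mon 2212:Sat 2216:Thu …(5 more)… 2240:Sat 2244:Thu 2248:Tue✓ 2252:Sun 2256:Fri 2260:Wed 2264:Mon 2268:Sat 2272:Thu 2276:Tue✓ 2280:Sun 2284:Fri 2288:Wed
Tuesday: 2180, 2220, 2248, 2276 → 4.

4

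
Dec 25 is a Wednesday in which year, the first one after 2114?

From one year to the next, a fixed date's weekday advances by 1, or by 2 when a Feb 29 lies between the two dates.
2114: December 25 is Tuesday.
2115: Wednesday (+1)
Dec 25 falls on a Wednesday in 2115.

2115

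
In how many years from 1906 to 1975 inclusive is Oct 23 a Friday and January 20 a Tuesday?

7

Check each year's weekday for Oct 23 and January 20:
  1906: Tue/Sat  1907: Wed/Sun  1908: Fri/Mon  1909: Sat/Wed  1910: Sun/Thu  1911: Mon/Fri  1912: Wed/Sat  1913: Thu/Mon  1914: Fri/Tue ✓  1915: Sat/Wed  1916: Mon/Thu  1917: Tue/Sat  1918: Wed/Sun  1919: Thu/Mon  …(42 more)…  1962: Tue/Sat  1963: Wed/Sun  1964: Fri/Mon  1965: Sat/Wed  1966: Sun/Thu  1967: Mon/Fri  1968: Wed/Sat  1969: Thu/Mon  1970: Fri/Tue ✓  1971: Sat/Wed  1972: Mon/Thu  1973: Tue/Sat  1974: Wed/Sun  1975: Thu/Mon
Both conditions hold in: 1914, 1925, 1931, 1942, 1953, 1959, 1970 — 7.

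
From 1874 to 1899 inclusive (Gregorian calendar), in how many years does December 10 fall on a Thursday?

4

Track December 10's weekday year by year (advancing +1, or +2 across a Feb 29):
  1874: Thu ✓  1875: Fri (+1)  1876: Sun (+2)  1877: Mon (+1)  1878: Tue (+1)
  1879: Wed (+1)  1880: Fri (+2)  1881: Sat (+1)  1882: Sun (+1)  1883: Mon (+1)
  1884: Wed (+2)  1885: Thu (+1) ✓  1886: Fri (+1)  1887: Sat (+1)  1888: Mon (+2)
  1889: Tue (+1)  1890: Wed (+1)  1891: Thu (+1) ✓  1892: Sat (+2)  1893: Sun (+1)
  1894: Mon (+1)  1895: Tue (+1)  1896: Thu (+2) ✓  1897: Fri (+1)  1898: Sat (+1)
  1899: Sun (+1)
Thursday years: 1874, 1885, 1891, 1896 — 4 in total.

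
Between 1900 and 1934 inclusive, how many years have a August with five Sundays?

14

August has 31 days; it has five Sundays when Sunday falls among the first (month-length − 28) days — i.e. when August 1 is one of Sunday/Saturday/Friday.
August 1 by year: 1900:Wed 1901:Thu 1902:Fri✓ 1903:Sat✓ 1904:Mon 1905:Tue 1906:Wed 1907:Thu 1908:Sat✓ 1909:Sun✓ 1910:Mon 1911:Tue 1912:Thu 1913:Fri✓ 1914:Sat✓ …(5 more)… 1920:Sun✓ 1921:Mon 1922:Tue 1923:Wed 1924:Fri✓ 1925:Sat✓ 1926:Sun✓ 1927:Mon 1928:Wed 1929:Thu 1930:Fri✓ 1931:Sat✓ 1932:Mon 1933:Tue 1934:Wed
Years with five Sundays: 1902, 1903, 1908, 1909, 1913, 1914, 1915, 1919, 1920, 1924, 1925, 1926, 1930, 1931 → 14.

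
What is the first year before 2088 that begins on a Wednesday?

2087

Jan 1 advances by 2 weekdays after a leap year and by 1 after a common year.
2088: Jan 1 is Thursday (leap).
2087: Wednesday
2087 begins on a Wednesday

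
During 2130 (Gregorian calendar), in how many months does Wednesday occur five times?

4

A month of length L has five Wednesdays iff its first Wednesday is on day ≤ L−28 (so day 1–3 in a 31-day month, 1–2 in a 30-day month, day 1 in a leap February).
Checking each month of 2130: Jan starts Sun (31d); Feb starts Wed (28d); Mar starts Wed (31d) ✓; Apr starts Sat (30d); May starts Mon (31d) ✓; Jun starts Thu (30d); Jul starts Sat (31d); Aug starts Tue (31d) ✓; Sep starts Fri (30d); Oct starts Sun (31d); Nov starts Wed (30d) ✓; Dec starts Fri (31d).
Five-Wednesday months: March, May, August, November → 4.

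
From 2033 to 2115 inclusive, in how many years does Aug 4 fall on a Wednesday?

Track Aug 4's weekday year by year (advancing +1, or +2 across a Feb 29):
  2033: Thu  2034: Fri (+1)  2035: Sat (+1)  2036: Mon (+2)  2037: Tue (+1)
  2038: Wed (+1) ✓  2039: Thu (+1)  2040: Sat (+2)  2041: Sun (+1)  2042: Mon (+1)
  2043: Tue (+1)  2044: Thu (+2)  2045: Fri (+1)  2046: Sat (+1)  … (55 more years) …
  2102: Fri (+1)  2103: Sat (+1)  2104: Mon (+2)  2105: Tue (+1)  2106: Wed (+1) ✓
  2107: Thu (+1)  2108: Sat (+2)  2109: Sun (+1)  2110: Mon (+1)  2111: Tue (+1)
  2112: Thu (+2)  2113: Fri (+1)  2114: Sat (+1)  2115: Sun (+1)
Wednesday years: 2038, 2049, 2055, 2060, 2066, 2077, 2083, 2088, 2094, 2100, 2106 — 11 in total.

11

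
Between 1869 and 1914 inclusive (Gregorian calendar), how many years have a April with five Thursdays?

April has 30 days; it has five Thursdays when Thursday falls among the first (month-length − 28) days — i.e. when April 1 is one of Thursday/Wednesday.
April 1 by year: 1869:Thu✓ 1870:Fri 1871:Sat 1872:Mon 1873:Tue 1874:Wed✓ 1875:Thu✓ 1876:Sat 1877:Sun 1878:Mon 1879:Tue 1880:Thu✓ 1881:Fri 1882:Sat 1883:Sun …(16 more)… 1900:Sun 1901:Mon 1902:Tue 1903:Wed✓ 1904:Fri 1905:Sat 1906:Sun 1907:Mon 1908:Wed✓ 1909:Thu✓ 1910:Fri 1911:Sat 1912:Mon 1913:Tue 1914:Wed✓
Years with five Thursdays: 1869, 1874, 1875, 1880, 1885, 1886, 1891, 1896, 1897, 1903, 1908, 1909, 1914 → 13.

13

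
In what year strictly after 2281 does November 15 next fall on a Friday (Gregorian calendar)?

From one year to the next, a fixed date's weekday advances by 1, or by 2 when a Feb 29 lies between the two dates.
2281: November 15 is Tuesday.
2282: Wednesday (+1)
2283: Thursday (+1)
2284: Saturday (+2)
2285: Sunday (+1)
2286: Monday (+1)
2287: Tuesday (+1)
2288: Thursday (+2)
2289: Friday (+1)
November 15 falls on a Friday in 2289.

2289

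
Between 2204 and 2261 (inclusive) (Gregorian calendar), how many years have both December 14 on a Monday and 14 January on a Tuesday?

2

Check each year's weekday for December 14 and 14 January:
  2204: Fri/Sat  2205: Sat/Mon  2206: Sun/Tue  2207: Mon/Wed  2208: Wed/Thu  2209: Thu/Sat  2210: Fri/Sun  2211: Sat/Mon  2212: Mon/Tue ✓  2213: Tue/Thu  2214: Wed/Fri  2215: Thu/Sat  2216: Sat/Sun  2217: Sun/Tue  …(30 more)…  2248: Thu/Fri  2249: Fri/Sun  2250: Sat/Mon  2251: Sun/Tue  2252: Tue/Wed  2253: Wed/Fri  2254: Thu/Sat  2255: Fri/Sun  2256: Sun/Mon  2257: Mon/Wed  2258: Tue/Thu  2259: Wed/Fri  2260: Fri/Sat  2261: Sat/Mon
Both conditions hold in: 2212, 2240 — 2.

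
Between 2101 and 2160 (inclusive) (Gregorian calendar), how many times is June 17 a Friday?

9

Track June 17's weekday year by year (advancing +1, or +2 across a Feb 29):
  2101: Fri ✓  2102: Sat (+1)  2103: Sun (+1)  2104: Tue (+2)  2105: Wed (+1)
  2106: Thu (+1)  2107: Fri (+1) ✓  2108: Sun (+2)  2109: Mon (+1)  2110: Tue (+1)
  2111: Wed (+1)  2112: Fri (+2) ✓  2113: Sat (+1)  2114: Sun (+1)  … (32 more years) …
  2147: Sat (+1)  2148: Mon (+2)  2149: Tue (+1)  2150: Wed (+1)  2151: Thu (+1)
  2152: Sat (+2)  2153: Sun (+1)  2154: Mon (+1)  2155: Tue (+1)  2156: Thu (+2)
  2157: Fri (+1) ✓  2158: Sat (+1)  2159: Sun (+1)  2160: Tue (+2)
Friday years: 2101, 2107, 2112, 2118, 2129, 2135, 2140, 2146, 2157 — 9 in total.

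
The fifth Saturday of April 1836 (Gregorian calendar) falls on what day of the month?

April 1, 1836 is a Friday, so the first Saturday is the 2nd.
The fifth Saturday is 2 + 28 = 30.

30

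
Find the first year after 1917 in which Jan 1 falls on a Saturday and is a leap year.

1944

Jan 1 advances by 2 weekdays after a leap year and by 1 after a common year.
1917: Jan 1 is Monday.
1918: Tuesday
1919: Wednesday
1920: Thursday (leap)
1921: Saturday
1922: Sunday
1923: Monday
1924: Tuesday (leap)
1925: Thursday
1926: Friday
1927: Saturday
1928: Sunday (leap)
1929: Tuesday
1930: Wednesday
1931: Thursday
1932: Friday (leap)
1933: Sunday
1934: Monday
1935: Tuesday
1936: Wednesday (leap)
1937: Friday
1938: Saturday
1939: Sunday
1940: Monday (leap)
1941: Wednesday
1942: Thursday
1943: Friday
1944: Saturday (leap)
1944 begins on a Saturday and is a leap year.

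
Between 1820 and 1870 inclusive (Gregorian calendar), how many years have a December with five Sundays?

December has 31 days; it has five Sundays when Sunday falls among the first (month-length − 28) days — i.e. when December 1 is one of Sunday/Saturday/Friday.
December 1 by year: 1820:Fri✓ 1821:Sat✓ 1822:Sun✓ 1823:Mon 1824:Wed 1825:Thu 1826:Fri✓ 1827:Sat✓ 1828:Mon 1829:Tue 1830:Wed 1831:Thu 1832:Sat✓ 1833:Sun✓ 1834:Mon …(21 more)… 1856:Mon 1857:Tue 1858:Wed 1859:Thu 1860:Sat✓ 1861:Sun✓ 1862:Mon 1863:Tue 1864:Thu 1865:Fri✓ 1866:Sat✓ 1867:Sun✓ 1868:Tue 1869:Wed 1870:Thu
Years with five Sundays: 1820, 1821, 1822, 1826, 1827, 1832, 1833, 1837, 1838, 1839, 1843, 1844, 1848, 1849, 1850, 1854, 1855, 1860, 1861, 1865, 1866, 1867 → 22.

22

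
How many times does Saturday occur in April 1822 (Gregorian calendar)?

4

April 1822 has 30 days and begins on Monday.
The first Saturday is April 6.
Saturdays fall on 6, 13, 20, 27 — that's 4.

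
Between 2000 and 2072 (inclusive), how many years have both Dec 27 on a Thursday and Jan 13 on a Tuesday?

Check each year's weekday for Dec 27 and Jan 13:
  2000: Wed/Thu  2001: Thu/Sat  2002: Fri/Sun  2003: Sat/Mon  2004: Mon/Tue  2005: Tue/Thu  2006: Wed/Fri  2007: Thu/Sat  2008: Sat/Sun  2009: Sun/Tue  2010: Mon/Wed  2011: Tue/Thu  2012: Thu/Fri  2013: Fri/Sun  …(45 more)…  2059: Sat/Mon  2060: Mon/Tue  2061: Tue/Thu  2062: Wed/Fri  2063: Thu/Sat  2064: Sat/Sun  2065: Sun/Tue  2066: Mon/Wed  2067: Tue/Thu  2068: Thu/Fri  2069: Fri/Sun  2070: Sat/Mon  2071: Sun/Tue  2072: Tue/Wed
Both conditions hold in: no year — 0.

0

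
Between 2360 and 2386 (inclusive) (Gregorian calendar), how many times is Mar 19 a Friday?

Track Mar 19's weekday year by year (advancing +1, or +2 across a Feb 29):
  2360: Sat  2361: Sun (+1)  2362: Mon (+1)  2363: Tue (+1)  2364: Thu (+2)
  2365: Fri (+1) ✓  2366: Sat (+1)  2367: Sun (+1)  2368: Tue (+2)  2369: Wed (+1)
  2370: Thu (+1)  2371: Fri (+1) ✓  2372: Sun (+2)  2373: Mon (+1)  2374: Tue (+1)
  2375: Wed (+1)  2376: Fri (+2) ✓  2377: Sat (+1)  2378: Sun (+1)  2379: Mon (+1)
  2380: Wed (+2)  2381: Thu (+1)  2382: Fri (+1) ✓  2383: Sat (+1)  2384: Mon (+2)
  2385: Tue (+1)  2386: Wed (+1)
Friday years: 2365, 2371, 2376, 2382 — 4 in total.

4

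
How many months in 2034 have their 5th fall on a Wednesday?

2

Check the 5th of each month of 2034: Jan 5: Thu, Feb 5: Sun, Mar 5: Sun, Apr 5: Wed, May 5: Fri, Jun 5: Mon, Jul 5: Wed, Aug 5: Sat, Sep 5: Tue, Oct 5: Thu, Nov 5: Sun, Dec 5: Tue.
Wednesday occurs in April, July — 2 months.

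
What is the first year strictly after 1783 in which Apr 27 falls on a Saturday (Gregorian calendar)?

1793

From one year to the next, a fixed date's weekday advances by 1, or by 2 when a Feb 29 lies between the two dates.
1783: April 27 is Sunday.
1784: Tuesday (+2)
1785: Wednesday (+1)
1786: Thursday (+1)
1787: Friday (+1)
1788: Sunday (+2)
1789: Monday (+1)
1790: Tuesday (+1)
1791: Wednesday (+1)
1792: Friday (+2)
1793: Saturday (+1)
Apr 27 falls on a Saturday in 1793.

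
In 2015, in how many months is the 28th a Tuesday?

Check the 28th of each month of 2015: Jan 28: Wed, Feb 28: Sat, Mar 28: Sat, Apr 28: Tue, May 28: Thu, Jun 28: Sun, Jul 28: Tue, Aug 28: Fri, Sep 28: Mon, Oct 28: Wed, Nov 28: Sat, Dec 28: Mon.
Tuesday occurs in April, July — 2 months.

2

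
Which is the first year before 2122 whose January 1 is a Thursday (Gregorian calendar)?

2111

Jan 1 advances by 2 weekdays after a leap year and by 1 after a common year.
2122: Jan 1 is Thursday.
2121: Wednesday
2120: Monday (leap)
2119: Sunday
2118: Saturday
2117: Friday
2116: Wednesday (leap)
2115: Tuesday
2114: Monday
2113: Sunday
2112: Friday (leap)
2111: Thursday
2111 begins on a Thursday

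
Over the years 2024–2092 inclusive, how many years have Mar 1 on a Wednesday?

10

Track Mar 1's weekday year by year (advancing +1, or +2 across a Feb 29):
  2024: Fri  2025: Sat (+1)  2026: Sun (+1)  2027: Mon (+1)  2028: Wed (+2) ✓
  2029: Thu (+1)  2030: Fri (+1)  2031: Sat (+1)  2032: Mon (+2)  2033: Tue (+1)
  2034: Wed (+1) ✓  2035: Thu (+1)  2036: Sat (+2)  2037: Sun (+1)  … (41 more years) …
  2079: Wed (+1) ✓  2080: Fri (+2)  2081: Sat (+1)  2082: Sun (+1)  2083: Mon (+1)
  2084: Wed (+2) ✓  2085: Thu (+1)  2086: Fri (+1)  2087: Sat (+1)  2088: Mon (+2)
  2089: Tue (+1)  2090: Wed (+1) ✓  2091: Thu (+1)  2092: Sat (+2)
Wednesday years: 2028, 2034, 2045, 2051, 2056, 2062, 2073, 2079, 2084, 2090 — 10 in total.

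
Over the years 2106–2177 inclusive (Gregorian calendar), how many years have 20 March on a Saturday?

10

Track 20 March's weekday year by year (advancing +1, or +2 across a Feb 29):
  2106: Sat ✓  2107: Sun (+1)  2108: Tue (+2)  2109: Wed (+1)  2110: Thu (+1)
  2111: Fri (+1)  2112: Sun (+2)  2113: Mon (+1)  2114: Tue (+1)  2115: Wed (+1)
  2116: Fri (+2)  2117: Sat (+1) ✓  2118: Sun (+1)  2119: Mon (+1)  … (44 more years) …
  2164: Tue (+2)  2165: Wed (+1)  2166: Thu (+1)  2167: Fri (+1)  2168: Sun (+2)
  2169: Mon (+1)  2170: Tue (+1)  2171: Wed (+1)  2172: Fri (+2)  2173: Sat (+1) ✓
  2174: Sun (+1)  2175: Mon (+1)  2176: Wed (+2)  2177: Thu (+1)
Saturday years: 2106, 2117, 2123, 2128, 2134, 2145, 2151, 2156, 2162, 2173 — 10 in total.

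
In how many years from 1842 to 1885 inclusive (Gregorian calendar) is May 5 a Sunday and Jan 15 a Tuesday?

4

Check each year's weekday for May 5 and Jan 15:
  1842: Thu/Sat  1843: Fri/Sun  1844: Sun/Mon  1845: Mon/Wed  1846: Tue/Thu  1847: Wed/Fri  1848: Fri/Sat  1849: Sat/Mon  1850: Sun/Tue ✓  1851: Mon/Wed  1852: Wed/Thu  1853: Thu/Sat  1854: Fri/Sun  1855: Sat/Mon  …(16 more)…  1872: Sun/Mon  1873: Mon/Wed  1874: Tue/Thu  1875: Wed/Fri  1876: Fri/Sat  1877: Sat/Mon  1878: Sun/Tue ✓  1879: Mon/Wed  1880: Wed/Thu  1881: Thu/Sat  1882: Fri/Sun  1883: Sat/Mon  1884: Mon/Tue  1885: Tue/Thu
Both conditions hold in: 1850, 1861, 1867, 1878 — 4.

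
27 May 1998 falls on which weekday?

January 1, 1998 is a Thursday.
May 27 is day 147 of the year, i.e. 146 days after Jan 1.
146 mod 7 = 6, so advance 6 weekdays from Thursday: Wednesday.

Wednesday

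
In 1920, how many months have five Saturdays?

A month of length L has five Saturdays iff its first Saturday is on day ≤ L−28 (so day 1–3 in a 31-day month, 1–2 in a 30-day month, day 1 in a leap February).
Checking each month of 1920: Jan starts Thu (31d) ✓; Feb starts Sun (29d); Mar starts Mon (31d); Apr starts Thu (30d); May starts Sat (31d) ✓; Jun starts Tue (30d); Jul starts Thu (31d) ✓; Aug starts Sun (31d); Sep starts Wed (30d); Oct starts Fri (31d) ✓; Nov starts Mon (30d); Dec starts Wed (31d).
Five-Saturday months: January, May, July, October → 4.

4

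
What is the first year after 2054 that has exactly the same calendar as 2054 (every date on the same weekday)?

2065

Two years share a calendar iff Jan 1 falls on the same weekday and both are leap or both are common. 2054: Jan 1 is Thursday, common year.
2055: Jan 1 Friday, common
2056: Jan 1 Saturday, leap
2057: Jan 1 Monday, common
2058: Jan 1 Tuesday, common
2059: Jan 1 Wednesday, common
2060: Jan 1 Thursday, leap
2061: Jan 1 Saturday, common
2062: Jan 1 Sunday, common
2063: Jan 1 Monday, common
2064: Jan 1 Tuesday, leap
2065: Jan 1 Thursday, common
2065 matches on both conditions.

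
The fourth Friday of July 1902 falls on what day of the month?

July 1, 1902 is a Tuesday, so the first Friday is the 4th.
The fourth Friday is 4 + 21 = 25.

25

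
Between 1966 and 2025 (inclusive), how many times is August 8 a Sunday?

8

Track August 8's weekday year by year (advancing +1, or +2 across a Feb 29):
  1966: Mon  1967: Tue (+1)  1968: Thu (+2)  1969: Fri (+1)  1970: Sat (+1)
  1971: Sun (+1) ✓  1972: Tue (+2)  1973: Wed (+1)  1974: Thu (+1)  1975: Fri (+1)
  1976: Sun (+2) ✓  1977: Mon (+1)  1978: Tue (+1)  1979: Wed (+1)  … (32 more years) …
  2012: Wed (+2)  2013: Thu (+1)  2014: Fri (+1)  2015: Sat (+1)  2016: Mon (+2)
  2017: Tue (+1)  2018: Wed (+1)  2019: Thu (+1)  2020: Sat (+2)  2021: Sun (+1) ✓
  2022: Mon (+1)  2023: Tue (+1)  2024: Thu (+2)  2025: Fri (+1)
Sunday years: 1971, 1976, 1982, 1993, 1999, 2004, 2010, 2021 — 8 in total.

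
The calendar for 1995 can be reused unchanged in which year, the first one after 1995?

Two years share a calendar iff Jan 1 falls on the same weekday and both are leap or both are common. 1995: Jan 1 is Sunday, common year.
1996: Jan 1 Monday, leap
1997: Jan 1 Wednesday, common
1998: Jan 1 Thursday, common
1999: Jan 1 Friday, common
2000: Jan 1 Saturday, leap
2001: Jan 1 Monday, common
2002: Jan 1 Tuesday, common
2003: Jan 1 Wednesday, common
2004: Jan 1 Thursday, leap
2005: Jan 1 Saturday, common
2006: Jan 1 Sunday, common
2006 matches on both conditions.

2006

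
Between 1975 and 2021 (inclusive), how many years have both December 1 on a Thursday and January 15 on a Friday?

Check each year's weekday for December 1 and January 15:
  1975: Mon/Wed  1976: Wed/Thu  1977: Thu/Sat  1978: Fri/Sun  1979: Sat/Mon  1980: Mon/Tue  1981: Tue/Thu  1982: Wed/Fri  1983: Thu/Sat  1984: Sat/Sun  1985: Sun/Tue  1986: Mon/Wed  1987: Tue/Thu  1988: Thu/Fri ✓  …(19 more)…  2008: Mon/Tue  2009: Tue/Thu  2010: Wed/Fri  2011: Thu/Sat  2012: Sat/Sun  2013: Sun/Tue  2014: Mon/Wed  2015: Tue/Thu  2016: Thu/Fri ✓  2017: Fri/Sun  2018: Sat/Mon  2019: Sun/Tue  2020: Tue/Wed  2021: Wed/Fri
Both conditions hold in: 1988, 2016 — 2.

2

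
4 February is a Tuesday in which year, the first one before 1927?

From one year to the next, a fixed date's weekday advances by 1, or by 2 when a Feb 29 lies between the two dates.
1927: February 4 is Friday.
1926: Thursday (−1)
1925: Wednesday (−1)
1924: Monday (−2)
1923: Sunday (−1)
1922: Saturday (−1)
1921: Friday (−1)
1920: Wednesday (−2)
1919: Tuesday (−1)
4 February falls on a Tuesday in 1919.

1919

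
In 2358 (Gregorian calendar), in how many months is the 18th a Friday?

Check the 18th of each month of 2358: Jan 18: Sat, Feb 18: Tue, Mar 18: Tue, Apr 18: Fri, May 18: Sun, Jun 18: Wed, Jul 18: Fri, Aug 18: Mon, Sep 18: Thu, Oct 18: Sat, Nov 18: Tue, Dec 18: Thu.
Friday occurs in April, July — 2 months.

2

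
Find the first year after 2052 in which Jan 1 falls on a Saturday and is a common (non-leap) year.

Jan 1 advances by 2 weekdays after a leap year and by 1 after a common year.
2052: Jan 1 is Monday (leap).
2053: Wednesday
2054: Thursday
2055: Friday
2056: Saturday (leap)
2057: Monday
2058: Tuesday
2059: Wednesday
2060: Thursday (leap)
2061: Saturday
2061 begins on a Saturday and is a common year.

2061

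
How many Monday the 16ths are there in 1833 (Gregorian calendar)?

2

Check the 16th of each month of 1833: Jan 16: Wed, Feb 16: Sat, Mar 16: Sat, Apr 16: Tue, May 16: Thu, Jun 16: Sun, Jul 16: Tue, Aug 16: Fri, Sep 16: Mon, Oct 16: Wed, Nov 16: Sat, Dec 16: Mon.
Monday occurs in September, December — 2 months.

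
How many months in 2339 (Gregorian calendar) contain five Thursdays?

4

A month of length L has five Thursdays iff its first Thursday is on day ≤ L−28 (so day 1–3 in a 31-day month, 1–2 in a 30-day month, day 1 in a leap February).
Checking each month of 2339: Jan starts Sun (31d); Feb starts Wed (28d); Mar starts Wed (31d) ✓; Apr starts Sat (30d); May starts Mon (31d); Jun starts Thu (30d) ✓; Jul starts Sat (31d); Aug starts Tue (31d) ✓; Sep starts Fri (30d); Oct starts Sun (31d); Nov starts Wed (30d) ✓; Dec starts Fri (31d).
Five-Thursday months: March, June, August, November → 4.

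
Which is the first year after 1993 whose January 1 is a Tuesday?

Jan 1 advances by 2 weekdays after a leap year and by 1 after a common year.
1993: Jan 1 is Friday.
1994: Saturday
1995: Sunday
1996: Monday (leap)
1997: Wednesday
1998: Thursday
1999: Friday
2000: Saturday (leap)
2001: Monday
2002: Tuesday
2002 begins on a Tuesday

2002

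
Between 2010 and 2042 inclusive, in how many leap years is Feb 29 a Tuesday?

1

Leap years in 2010–2042: 8 of them.
Feb 29 weekday advances by 5 (mod 7) from one leap year to the next four years later (or differs when a century non-leap intervenes).
Leap-day weekdays: 2012:Wed 2016:Mon 2020:Sat 2024:Thu 2028:Tue✓ 2032:Sun 2036:Fri 2040:Wed
Tuesday: 2028 → 1.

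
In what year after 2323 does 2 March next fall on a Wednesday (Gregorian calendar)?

2327

From one year to the next, a fixed date's weekday advances by 1, or by 2 when a Feb 29 lies between the two dates.
2323: March 2 is Friday.
2324: Sunday (+2)
2325: Monday (+1)
2326: Tuesday (+1)
2327: Wednesday (+1)
2 March falls on a Wednesday in 2327.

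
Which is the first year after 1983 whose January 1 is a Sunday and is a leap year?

1984

Jan 1 advances by 2 weekdays after a leap year and by 1 after a common year.
1983: Jan 1 is Saturday.
1984: Sunday (leap)
1984 begins on a Sunday and is a leap year.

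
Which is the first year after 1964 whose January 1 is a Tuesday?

1974

Jan 1 advances by 2 weekdays after a leap year and by 1 after a common year.
1964: Jan 1 is Wednesday (leap).
1965: Friday
1966: Saturday
1967: Sunday
1968: Monday (leap)
1969: Wednesday
1970: Thursday
1971: Friday
1972: Saturday (leap)
1973: Monday
1974: Tuesday
1974 begins on a Tuesday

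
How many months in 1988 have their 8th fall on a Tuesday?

2

Check the 8th of each month of 1988: Jan 8: Fri, Feb 8: Mon, Mar 8: Tue, Apr 8: Fri, May 8: Sun, Jun 8: Wed, Jul 8: Fri, Aug 8: Mon, Sep 8: Thu, Oct 8: Sat, Nov 8: Tue, Dec 8: Thu.
Tuesday occurs in March, November — 2 months.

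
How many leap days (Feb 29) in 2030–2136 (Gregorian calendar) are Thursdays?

Leap years in 2030–2136: 26 of them.
Feb 29 weekday advances by 5 (mod 7) from one leap year to the next four years later (or differs when a century non-leap intervenes).
Leap-day weekdays: 2032:Sun 2036:Fri 2040:Wed 2044:Mon 2048:Sat 2052:Thu✓ 2056:Tue 2060:Sun 2064:Fri 2068:Wed 2072:Mon 2076:Sat 2080:Thu✓ 2084:Tue 2088:Sun 2092:Fri 2096:Wed 2104:Fri 2108:Wed 2112:Mon 2116:Sat 2120:Thu✓ 2124:Tue 2128:Sun 2132:Fri 2136:Wed
Thursday: 2052, 2080, 2120 → 3.

3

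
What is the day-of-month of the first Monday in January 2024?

January 1, 2024 is a Monday, so the first Monday is the 1st.
The first Monday is 1 + 0 = 1.

1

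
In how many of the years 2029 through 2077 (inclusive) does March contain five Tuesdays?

March has 31 days; it has five Tuesdays when Tuesday falls among the first (month-length − 28) days — i.e. when March 1 is one of Tuesday/Monday/Sunday.
March 1 by year: 2029:Thu 2030:Fri 2031:Sat 2032:Mon✓ 2033:Tue✓ 2034:Wed 2035:Thu 2036:Sat 2037:Sun✓ 2038:Mon✓ 2039:Tue✓ 2040:Thu 2041:Fri 2042:Sat 2043:Sun✓ …(19 more)… 2063:Thu 2064:Sat 2065:Sun✓ 2066:Mon✓ 2067:Tue✓ 2068:Thu 2069:Fri 2070:Sat 2071:Sun✓ 2072:Tue✓ 2073:Wed 2074:Thu 2075:Fri 2076:Sun✓ 2077:Mon✓
Years with five Tuesdays: 2032, 2033, 2037, 2038, 2039, 2043, 2044, 2048, 2049, 2050, 2054, 2055, 2060, 2061, 2065, 2066, 2067, 2071, 2072, 2076, 2077 → 21.

21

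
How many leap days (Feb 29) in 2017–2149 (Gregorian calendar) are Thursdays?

5

Leap years in 2017–2149: 32 of them.
Feb 29 weekday advances by 5 (mod 7) from one leap year to the next four years later (or differs when a century non-leap intervenes).
Leap-day weekdays: 2020:Sat 2024:Thu✓ 2028:Tue 2032:Sun 2036:Fri 2040:Wed 2044:Mon 2048:Sat 2052:Thu✓ 2056:Tue 2060:Sun 2064:Fri 2068:Wed …(6 more)… 2096:Wed 2104:Fri 2108:Wed 2112:Mon 2116:Sat 2120:Thu✓ 2124:Tue 2128:Sun 2132:Fri 2136:Wed 2140:Mon 2144:Sat 2148:Thu✓
Thursday: 2024, 2052, 2080, 2120, 2148 → 5.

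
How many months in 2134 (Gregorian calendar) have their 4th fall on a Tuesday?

Check the 4th of each month of 2134: Jan 4: Mon, Feb 4: Thu, Mar 4: Thu, Apr 4: Sun, May 4: Tue, Jun 4: Fri, Jul 4: Sun, Aug 4: Wed, Sep 4: Sat, Oct 4: Mon, Nov 4: Thu, Dec 4: Sat.
Tuesday occurs in May — 1 month.

1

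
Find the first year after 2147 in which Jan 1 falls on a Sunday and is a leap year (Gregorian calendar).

Jan 1 advances by 2 weekdays after a leap year and by 1 after a common year.
2147: Jan 1 is Sunday.
2148: Monday (leap)
2149: Wednesday
2150: Thursday
2151: Friday
2152: Saturday (leap)
2153: Monday
2154: Tuesday
2155: Wednesday
2156: Thursday (leap)
2157: Saturday
2158: Sunday
2159: Monday
2160: Tuesday (leap)
2161: Thursday
2162: Friday
2163: Saturday
2164: Sunday (leap)
2164 begins on a Sunday and is a leap year.

2164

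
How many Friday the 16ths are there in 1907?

1

Check the 16th of each month of 1907: Jan 16: Wed, Feb 16: Sat, Mar 16: Sat, Apr 16: Tue, May 16: Thu, Jun 16: Sun, Jul 16: Tue, Aug 16: Fri, Sep 16: Mon, Oct 16: Wed, Nov 16: Sat, Dec 16: Mon.
Friday occurs in August — 1 month.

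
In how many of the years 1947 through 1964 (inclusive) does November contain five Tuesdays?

5

November has 30 days; it has five Tuesdays when Tuesday falls among the first (month-length − 28) days — i.e. when November 1 is one of Tuesday/Monday.
November 1 by year: 1947:Sat 1948:Mon✓ 1949:Tue✓ 1950:Wed 1951:Thu 1952:Sat 1953:Sun 1954:Mon✓ 1955:Tue✓ 1956:Thu 1957:Fri 1958:Sat 1959:Sun 1960:Tue✓ 1961:Wed 1962:Thu 1963:Fri 1964:Sun
Years with five Tuesdays: 1948, 1949, 1954, 1955, 1960 → 5.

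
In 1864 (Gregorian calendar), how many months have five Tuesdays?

A month of length L has five Tuesdays iff its first Tuesday is on day ≤ L−28 (so day 1–3 in a 31-day month, 1–2 in a 30-day month, day 1 in a leap February).
Checking each month of 1864: Jan starts Fri (31d); Feb starts Mon (29d); Mar starts Tue (31d) ✓; Apr starts Fri (30d); May starts Sun (31d) ✓; Jun starts Wed (30d); Jul starts Fri (31d); Aug starts Mon (31d) ✓; Sep starts Thu (30d); Oct starts Sat (31d); Nov starts Tue (30d) ✓; Dec starts Thu (31d).
Five-Tuesday months: March, May, August, November → 4.

4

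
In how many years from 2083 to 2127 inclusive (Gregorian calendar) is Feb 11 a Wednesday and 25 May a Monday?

5

Check each year's weekday for Feb 11 and 25 May:
  2083: Thu/Tue  2084: Fri/Thu  2085: Sun/Fri  2086: Mon/Sat  2087: Tue/Sun  2088: Wed/Tue  2089: Fri/Wed  2090: Sat/Thu  2091: Sun/Fri  2092: Mon/Sun  2093: Wed/Mon ✓  2094: Thu/Tue  2095: Fri/Wed  2096: Sat/Fri  …(17 more)…  2114: Sun/Fri  2115: Mon/Sat  2116: Tue/Mon  2117: Thu/Tue  2118: Fri/Wed  2119: Sat/Thu  2120: Sun/Sat  2121: Tue/Sun  2122: Wed/Mon ✓  2123: Thu/Tue  2124: Fri/Thu  2125: Sun/Fri  2126: Mon/Sat  2127: Tue/Sun
Both conditions hold in: 2093, 2099, 2105, 2111, 2122 — 5.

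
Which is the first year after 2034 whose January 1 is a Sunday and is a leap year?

2040

Jan 1 advances by 2 weekdays after a leap year and by 1 after a common year.
2034: Jan 1 is Sunday.
2035: Monday
2036: Tuesday (leap)
2037: Thursday
2038: Friday
2039: Saturday
2040: Sunday (leap)
2040 begins on a Sunday and is a leap year.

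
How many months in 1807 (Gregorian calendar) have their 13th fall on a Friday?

3

Check the 13th of each month of 1807: Jan 13: Tue, Feb 13: Fri, Mar 13: Fri, Apr 13: Mon, May 13: Wed, Jun 13: Sat, Jul 13: Mon, Aug 13: Thu, Sep 13: Sun, Oct 13: Tue, Nov 13: Fri, Dec 13: Sun.
Friday occurs in February, March, November — 3 months.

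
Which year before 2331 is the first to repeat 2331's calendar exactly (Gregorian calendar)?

2325

Two years share a calendar iff Jan 1 falls on the same weekday and both are leap or both are common. 2331: Jan 1 is Thursday, common year.
2330: Jan 1 Wednesday, common
2329: Jan 1 Tuesday, common
2328: Jan 1 Sunday, leap
2327: Jan 1 Saturday, common
2326: Jan 1 Friday, common
2325: Jan 1 Thursday, common
2325 matches on both conditions.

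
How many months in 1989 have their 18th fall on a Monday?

Check the 18th of each month of 1989: Jan 18: Wed, Feb 18: Sat, Mar 18: Sat, Apr 18: Tue, May 18: Thu, Jun 18: Sun, Jul 18: Tue, Aug 18: Fri, Sep 18: Mon, Oct 18: Wed, Nov 18: Sat, Dec 18: Mon.
Monday occurs in September, December — 2 months.

2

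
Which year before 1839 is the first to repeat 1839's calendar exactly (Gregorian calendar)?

Two years share a calendar iff Jan 1 falls on the same weekday and both are leap or both are common. 1839: Jan 1 is Tuesday, common year.
1838: Jan 1 Monday, common
1837: Jan 1 Sunday, common
1836: Jan 1 Friday, leap
1835: Jan 1 Thursday, common
1834: Jan 1 Wednesday, common
1833: Jan 1 Tuesday, common
1833 matches on both conditions.

1833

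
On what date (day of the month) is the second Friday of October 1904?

October 1, 1904 is a Saturday, so the first Friday is the 7th.
The second Friday is 7 + 7 = 14.

14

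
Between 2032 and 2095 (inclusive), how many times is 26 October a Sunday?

Track 26 October's weekday year by year (advancing +1, or +2 across a Feb 29):
  2032: Tue  2033: Wed (+1)  2034: Thu (+1)  2035: Fri (+1)  2036: Sun (+2) ✓
  2037: Mon (+1)  2038: Tue (+1)  2039: Wed (+1)  2040: Fri (+2)  2041: Sat (+1)
  2042: Sun (+1) ✓  2043: Mon (+1)  2044: Wed (+2)  2045: Thu (+1)  … (36 more years) …
  2082: Mon (+1)  2083: Tue (+1)  2084: Thu (+2)  2085: Fri (+1)  2086: Sat (+1)
  2087: Sun (+1) ✓  2088: Tue (+2)  2089: Wed (+1)  2090: Thu (+1)  2091: Fri (+1)
  2092: Sun (+2) ✓  2093: Mon (+1)  2094: Tue (+1)  2095: Wed (+1)
Sunday years: 2036, 2042, 2053, 2059, 2064, 2070, 2081, 2087, 2092 — 9 in total.

9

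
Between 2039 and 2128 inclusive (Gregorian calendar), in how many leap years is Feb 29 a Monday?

Leap years in 2039–2128: 22 of them.
Feb 29 weekday advances by 5 (mod 7) from one leap year to the next four years later (or differs when a century non-leap intervenes).
Leap-day weekdays: 2040:Wed 2044:Mon✓ 2048:Sat 2052:Thu 2056:Tue 2060:Sun 2064:Fri 2068:Wed 2072:Mon✓ 2076:Sat 2080:Thu 2084:Tue 2088:Sun 2092:Fri 2096:Wed 2104:Fri 2108:Wed 2112:Mon✓ 2116:Sat 2120:Thu 2124:Tue 2128:Sun
Monday: 2044, 2072, 2112 → 3.

3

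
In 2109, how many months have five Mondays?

4

A month of length L has five Mondays iff its first Monday is on day ≤ L−28 (so day 1–3 in a 31-day month, 1–2 in a 30-day month, day 1 in a leap February).
Checking each month of 2109: Jan starts Tue (31d); Feb starts Fri (28d); Mar starts Fri (31d); Apr starts Mon (30d) ✓; May starts Wed (31d); Jun starts Sat (30d); Jul starts Mon (31d) ✓; Aug starts Thu (31d); Sep starts Sun (30d) ✓; Oct starts Tue (31d); Nov starts Fri (30d); Dec starts Sun (31d) ✓.
Five-Monday months: April, July, September, December → 4.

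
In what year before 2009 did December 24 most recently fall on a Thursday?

1998

From one year to the next, a fixed date's weekday advances by 1, or by 2 when a Feb 29 lies between the two dates.
2009: December 24 is Thursday.
2008: Wednesday (−1)
2007: Monday (−2)
2006: Sunday (−1)
2005: Saturday (−1)
2004: Friday (−1)
2003: Wednesday (−2)
2002: Tuesday (−1)
2001: Monday (−1)
2000: Sunday (−1)
1999: Friday (−2)
1998: Thursday (−1)
December 24 falls on a Thursday in 1998.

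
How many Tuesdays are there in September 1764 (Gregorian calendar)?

4

September 1764 has 30 days and begins on Saturday.
The first Tuesday is September 4.
Tuesdays fall on 4, 11, 18, 25 — that's 4.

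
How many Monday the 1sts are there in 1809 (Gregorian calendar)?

1

Check the 1st of each month of 1809: Jan 1: Sun, Feb 1: Wed, Mar 1: Wed, Apr 1: Sat, May 1: Mon, Jun 1: Thu, Jul 1: Sat, Aug 1: Tue, Sep 1: Fri, Oct 1: Sun, Nov 1: Wed, Dec 1: Fri.
Monday occurs in May — 1 month.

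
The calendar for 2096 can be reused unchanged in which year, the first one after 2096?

2108

Two years share a calendar iff Jan 1 falls on the same weekday and both are leap or both are common. 2096: Jan 1 is Sunday, leap year.
2097: Jan 1 Tuesday, common
2098: Jan 1 Wednesday, common
2099: Jan 1 Thursday, common
2100: Jan 1 Friday, common
2101: Jan 1 Saturday, common
2102: Jan 1 Sunday, common
2103: Jan 1 Monday, common
2104: Jan 1 Tuesday, leap
2105: Jan 1 Thursday, common
2106: Jan 1 Friday, common
2107: Jan 1 Saturday, common
2108: Jan 1 Sunday, leap
2108 matches on both conditions.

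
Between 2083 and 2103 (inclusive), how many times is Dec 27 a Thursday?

Track Dec 27's weekday year by year (advancing +1, or +2 across a Feb 29):
  2083: Mon  2084: Wed (+2)  2085: Thu (+1) ✓  2086: Fri (+1)  2087: Sat (+1)
  2088: Mon (+2)  2089: Tue (+1)  2090: Wed (+1)  2091: Thu (+1) ✓  2092: Sat (+2)
  2093: Sun (+1)  2094: Mon (+1)  2095: Tue (+1)  2096: Thu (+2) ✓  2097: Fri (+1)
  2098: Sat (+1)  2099: Sun (+1)  2100: Mon (+1)  2101: Tue (+1)  2102: Wed (+1)
  2103: Thu (+1) ✓
Thursday years: 2085, 2091, 2096, 2103 — 4 in total.

4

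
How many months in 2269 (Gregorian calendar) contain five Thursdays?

A month of length L has five Thursdays iff its first Thursday is on day ≤ L−28 (so day 1–3 in a 31-day month, 1–2 in a 30-day month, day 1 in a leap February).
Checking each month of 2269: Jan starts Fri (31d); Feb starts Mon (28d); Mar starts Mon (31d); Apr starts Thu (30d) ✓; May starts Sat (31d); Jun starts Tue (30d); Jul starts Thu (31d) ✓; Aug starts Sun (31d); Sep starts Wed (30d) ✓; Oct starts Fri (31d); Nov starts Mon (30d); Dec starts Wed (31d) ✓.
Five-Thursday months: April, July, September, December → 4.

4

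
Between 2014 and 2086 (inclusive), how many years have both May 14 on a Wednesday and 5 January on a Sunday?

8

Check each year's weekday for May 14 and 5 January:
  2014: Wed/Sun ✓  2015: Thu/Mon  2016: Sat/Tue  2017: Sun/Thu  2018: Mon/Fri  2019: Tue/Sat  2020: Thu/Sun  2021: Fri/Tue  2022: Sat/Wed  2023: Sun/Thu  2024: Tue/Fri  2025: Wed/Sun ✓  2026: Thu/Mon  2027: Fri/Tue  …(45 more)…  2073: Sun/Thu  2074: Mon/Fri  2075: Tue/Sat  2076: Thu/Sun  2077: Fri/Tue  2078: Sat/Wed  2079: Sun/Thu  2080: Tue/Fri  2081: Wed/Sun ✓  2082: Thu/Mon  2083: Fri/Tue  2084: Sun/Wed  2085: Mon/Fri  2086: Tue/Sat
Both conditions hold in: 2014, 2025, 2031, 2042, 2053, 2059, 2070, 2081 — 8.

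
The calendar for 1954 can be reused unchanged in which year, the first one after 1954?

1965

Two years share a calendar iff Jan 1 falls on the same weekday and both are leap or both are common. 1954: Jan 1 is Friday, common year.
1955: Jan 1 Saturday, common
1956: Jan 1 Sunday, leap
1957: Jan 1 Tuesday, common
1958: Jan 1 Wednesday, common
1959: Jan 1 Thursday, common
1960: Jan 1 Friday, leap
1961: Jan 1 Sunday, common
1962: Jan 1 Monday, common
1963: Jan 1 Tuesday, common
1964: Jan 1 Wednesday, leap
1965: Jan 1 Friday, common
1965 matches on both conditions.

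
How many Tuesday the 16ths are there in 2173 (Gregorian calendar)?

Check the 16th of each month of 2173: Jan 16: Sat, Feb 16: Tue, Mar 16: Tue, Apr 16: Fri, May 16: Sun, Jun 16: Wed, Jul 16: Fri, Aug 16: Mon, Sep 16: Thu, Oct 16: Sat, Nov 16: Tue, Dec 16: Thu.
Tuesday occurs in February, March, November — 3 months.

3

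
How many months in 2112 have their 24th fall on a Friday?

Check the 24th of each month of 2112: Jan 24: Sun, Feb 24: Wed, Mar 24: Thu, Apr 24: Sun, May 24: Tue, Jun 24: Fri, Jul 24: Sun, Aug 24: Wed, Sep 24: Sat, Oct 24: Mon, Nov 24: Thu, Dec 24: Sat.
Friday occurs in June — 1 month.

1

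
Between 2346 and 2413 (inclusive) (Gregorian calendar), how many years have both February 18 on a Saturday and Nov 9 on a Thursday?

Check each year's weekday for February 18 and Nov 9:
  2346: Mon/Sat  2347: Tue/Sun  2348: Wed/Tue  2349: Fri/Wed  2350: Sat/Thu ✓  2351: Sun/Fri  2352: Mon/Sun  2353: Wed/Mon  2354: Thu/Tue  2355: Fri/Wed  2356: Sat/Fri  2357: Mon/Sat  2358: Tue/Sun  2359: Wed/Mon  …(40 more)…  2400: Fri/Thu  2401: Sun/Fri  2402: Mon/Sat  2403: Tue/Sun  2404: Wed/Tue  2405: Fri/Wed  2406: Sat/Thu ✓  2407: Sun/Fri  2408: Mon/Sun  2409: Wed/Mon  2410: Thu/Tue  2411: Fri/Wed  2412: Sat/Fri  2413: Mon/Sat
Both conditions hold in: 2350, 2361, 2367, 2378, 2389, 2395, 2406 — 7.

7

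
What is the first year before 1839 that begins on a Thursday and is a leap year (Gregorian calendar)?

1824

Jan 1 advances by 2 weekdays after a leap year and by 1 after a common year.
1839: Jan 1 is Tuesday.
1838: Monday
1837: Sunday
1836: Friday (leap)
1835: Thursday
1834: Wednesday
1833: Tuesday
1832: Sunday (leap)
1831: Saturday
1830: Friday
1829: Thursday
1828: Tuesday (leap)
1827: Monday
1826: Sunday
1825: Saturday
1824: Thursday (leap)
1824 begins on a Thursday and is a leap year.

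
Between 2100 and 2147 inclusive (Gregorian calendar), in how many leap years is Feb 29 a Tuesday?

Leap years in 2100–2147: 11 of them.
Feb 29 weekday advances by 5 (mod 7) from one leap year to the next four years later (or differs when a century non-leap intervenes).
Leap-day weekdays: 2104:Fri 2108:Wed 2112:Mon 2116:Sat 2120:Thu 2124:Tue✓ 2128:Sun 2132:Fri 2136:Wed 2140:Mon 2144:Sat
Tuesday: 2124 → 1.

1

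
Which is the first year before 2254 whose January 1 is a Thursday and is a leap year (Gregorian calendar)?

2252

Jan 1 advances by 2 weekdays after a leap year and by 1 after a common year.
2254: Jan 1 is Sunday.
2253: Saturday
2252: Thursday (leap)
2252 begins on a Thursday and is a leap year.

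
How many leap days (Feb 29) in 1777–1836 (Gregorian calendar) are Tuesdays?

Leap years in 1777–1836: 14 of them.
Feb 29 weekday advances by 5 (mod 7) from one leap year to the next four years later (or differs when a century non-leap intervenes).
Leap-day weekdays: 1780:Tue✓ 1784:Sun 1788:Fri 1792:Wed 1796:Mon 1804:Wed 1808:Mon 1812:Sat 1816:Thu 1820:Tue✓ 1824:Sun 1828:Fri 1832:Wed 1836:Mon
Tuesday: 1780, 1820 → 2.

2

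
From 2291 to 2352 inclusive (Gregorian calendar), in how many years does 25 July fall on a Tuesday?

10

Track 25 July's weekday year by year (advancing +1, or +2 across a Feb 29):
  2291: Sat  2292: Mon (+2)  2293: Tue (+1) ✓  2294: Wed (+1)  2295: Thu (+1)
  2296: Sat (+2)  2297: Sun (+1)  2298: Mon (+1)  2299: Tue (+1) ✓  2300: Wed (+1)
  2301: Thu (+1)  2302: Fri (+1)  2303: Sat (+1)  2304: Mon (+2)  … (34 more years) …
  2339: Tue (+1) ✓  2340: Thu (+2)  2341: Fri (+1)  2342: Sat (+1)  2343: Sun (+1)
  2344: Tue (+2) ✓  2345: Wed (+1)  2346: Thu (+1)  2347: Fri (+1)  2348: Sun (+2)
  2349: Mon (+1)  2350: Tue (+1) ✓  2351: Wed (+1)  2352: Fri (+2)
Tuesday years: 2293, 2299, 2305, 2311, 2316, 2322, 2333, 2339, 2344, 2350 — 10 in total.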